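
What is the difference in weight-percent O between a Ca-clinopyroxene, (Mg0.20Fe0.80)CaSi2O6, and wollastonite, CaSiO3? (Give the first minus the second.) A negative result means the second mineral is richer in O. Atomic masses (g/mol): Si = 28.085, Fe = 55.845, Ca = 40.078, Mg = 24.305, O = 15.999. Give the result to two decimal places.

-1.62 percentage points

First mineral: 95.994 g O in 241.779 g formula = 39.70 wt% O.
Second mineral: 47.997 g O in 116.160 g formula = 41.32 wt% O.
39.70% − 41.32% gives a difference of -1.62 percentage points.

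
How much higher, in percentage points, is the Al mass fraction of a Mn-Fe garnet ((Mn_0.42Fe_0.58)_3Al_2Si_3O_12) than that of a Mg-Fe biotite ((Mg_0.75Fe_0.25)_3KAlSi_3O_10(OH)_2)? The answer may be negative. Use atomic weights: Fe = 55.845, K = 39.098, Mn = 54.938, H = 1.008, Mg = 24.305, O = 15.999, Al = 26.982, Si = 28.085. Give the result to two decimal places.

First mineral: 53.964 g Al in 496.599 g formula = 10.87 wt% Al.
Second mineral: 26.982 g Al in 440.909 g formula = 6.12 wt% Al.
10.87% − 6.12% gives a difference of 4.75 percentage points.

4.75 percentage points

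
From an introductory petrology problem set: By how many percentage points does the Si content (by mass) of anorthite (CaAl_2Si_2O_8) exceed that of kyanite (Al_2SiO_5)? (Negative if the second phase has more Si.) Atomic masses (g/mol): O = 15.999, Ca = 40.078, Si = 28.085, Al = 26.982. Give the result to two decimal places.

First mineral: 56.170 g Si in 278.204 g formula = 20.19 wt% Si.
Second mineral: 28.085 g Si in 162.044 g formula = 17.33 wt% Si.
20.19% − 17.33% gives a difference of 2.86 percentage points.

2.86 percentage points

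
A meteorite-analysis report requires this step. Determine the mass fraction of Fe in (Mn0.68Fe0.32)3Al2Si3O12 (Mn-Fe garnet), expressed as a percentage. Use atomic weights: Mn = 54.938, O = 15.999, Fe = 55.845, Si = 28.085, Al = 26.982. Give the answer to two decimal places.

Formula mass = 2.04·54.938 + 0.96·55.845 + 2·26.982 + 3·28.085 + 12·15.999 = 495.892 g/mol, of which 53.611 g is Fe.
So Fe makes up 53.611/495.892 = 0.1081 of the mass, i.e. 10.81%.

10.81 weight percent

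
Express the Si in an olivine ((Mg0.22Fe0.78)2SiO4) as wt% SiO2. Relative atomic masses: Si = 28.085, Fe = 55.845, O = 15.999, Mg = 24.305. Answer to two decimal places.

Molar mass of (Mg0.22Fe0.78)2SiO4 = 0.44*24.305 + 1.56*55.845 + 1*28.085 + 4*15.999 = 189.893 g/mol.
Each formula unit contains 1 Si, equivalent to 1/1 = 1.0000 mol SiO2.
M(SiO2) = 1×28.085 + 2×15.999 = 60.083 g/mol.
Mass of SiO2 per formula unit = 1.0000 × 60.083 = 60.083 g.
SiO2 wt% = 60.083 / 189.893 × 100 = 31.64%.

31.64 wt%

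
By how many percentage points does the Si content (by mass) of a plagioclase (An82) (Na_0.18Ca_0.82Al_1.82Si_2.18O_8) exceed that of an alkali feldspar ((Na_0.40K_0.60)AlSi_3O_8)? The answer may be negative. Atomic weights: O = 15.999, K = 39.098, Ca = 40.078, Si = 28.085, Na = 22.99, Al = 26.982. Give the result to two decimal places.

-8.75 percentage points

First mineral: 61.225 g Si in 275.327 g formula = 22.24 wt% Si.
Second mineral: 84.255 g Si in 271.884 g formula = 30.99 wt% Si.
22.24% − 30.99% gives a difference of -8.75 percentage points.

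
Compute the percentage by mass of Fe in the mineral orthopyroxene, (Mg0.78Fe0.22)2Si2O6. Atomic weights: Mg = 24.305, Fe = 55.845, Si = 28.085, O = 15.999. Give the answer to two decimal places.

11.45 weight percent

Formula mass = 1.56·24.305 + 0.44·55.845 + 2·28.085 + 6·15.999 = 214.652 g/mol, of which 24.572 g is Fe.
So Fe makes up 24.572/214.652 = 0.1145 of the mass, i.e. 11.45%.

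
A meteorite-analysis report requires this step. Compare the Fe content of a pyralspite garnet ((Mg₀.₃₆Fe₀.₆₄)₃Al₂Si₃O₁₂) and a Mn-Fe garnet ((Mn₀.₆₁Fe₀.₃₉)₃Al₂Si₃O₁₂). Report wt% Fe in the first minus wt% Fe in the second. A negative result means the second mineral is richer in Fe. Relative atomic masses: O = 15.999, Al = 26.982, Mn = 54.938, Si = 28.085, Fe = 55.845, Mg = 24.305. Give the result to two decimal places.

9.95 percentage points

First mineral: 107.222 g Fe in 463.679 g formula = 23.12 wt% Fe.
Second mineral: 65.339 g Fe in 496.082 g formula = 13.17 wt% Fe.
23.12% − 13.17% gives a difference of 9.95 percentage points.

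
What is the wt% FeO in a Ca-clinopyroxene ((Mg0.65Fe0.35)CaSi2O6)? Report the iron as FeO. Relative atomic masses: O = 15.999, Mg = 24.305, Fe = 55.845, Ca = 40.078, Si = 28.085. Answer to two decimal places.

Molar mass of (Mg0.65Fe0.35)CaSi2O6 = 0.65·24.305 + 0.35·55.845 + 1·40.078 + 2·28.085 + 6·15.999 = 227.586 g/mol.
Each formula unit contains 0.35 Fe, equivalent to 0.35/1 = 0.3500 mol FeO.
M(FeO) = 1×55.845 + 1×15.999 = 71.844 g/mol.
Mass of FeO per formula unit = 0.3500 × 71.844 = 25.145 g.
FeO wt% = 25.145 / 227.586 × 100 = 11.05%.

11.05 wt%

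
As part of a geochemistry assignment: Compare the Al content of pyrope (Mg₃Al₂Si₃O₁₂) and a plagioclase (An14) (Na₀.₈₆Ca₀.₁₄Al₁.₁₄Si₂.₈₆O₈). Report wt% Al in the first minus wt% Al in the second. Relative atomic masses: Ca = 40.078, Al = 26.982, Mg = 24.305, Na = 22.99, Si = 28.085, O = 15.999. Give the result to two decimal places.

M(Mg₃Al₂Si₃O₁₂) = 403.122 g/mol, so wt% Al = 53.964/403.122 × 100 = 13.39%.
M(Na₀.₈₆Ca₀.₁₄Al₁.₁₄Si₂.₈₆O₈) = 264.457 g/mol, so wt% Al = 30.759/264.457 × 100 = 11.63%.
13.39 − 11.63 = 1.76 pp.

1.76 percentage points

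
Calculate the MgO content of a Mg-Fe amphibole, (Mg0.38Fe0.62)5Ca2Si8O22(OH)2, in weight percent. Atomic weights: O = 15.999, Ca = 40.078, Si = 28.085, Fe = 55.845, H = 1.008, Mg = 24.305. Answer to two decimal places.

Formula mass = 910.127 g/mol.
1.90 Mg → 1.9000 mol MgO per formula unit; M(MgO) = 40.304, so MgO mass = 76.578 g.
76.578/910.127 × 100 = 8.41 wt%.

8.41 wt%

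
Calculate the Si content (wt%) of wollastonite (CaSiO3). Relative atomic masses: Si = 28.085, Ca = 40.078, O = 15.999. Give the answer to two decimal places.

24.18 wt%

M(CaSiO3) = 116.160 g/mol.
Si contributes 1 × 28.085 = 28.085 g per mole.
28.085/116.160 = 0.2418 → 24.18%.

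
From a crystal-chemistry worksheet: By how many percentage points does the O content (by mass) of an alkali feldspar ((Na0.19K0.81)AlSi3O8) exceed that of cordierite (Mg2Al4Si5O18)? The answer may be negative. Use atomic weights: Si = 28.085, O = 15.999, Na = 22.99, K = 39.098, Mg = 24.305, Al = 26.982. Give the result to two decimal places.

O in (Na0.19K0.81)AlSi3O8: molar mass 275.266 g/mol; 8×15.999 = 127.992 g → 46.50 wt%.
O in Mg2Al4Si5O18: molar mass 584.945 g/mol; 18×15.999 = 287.982 g → 49.23 wt%.
Difference = 46.50 − 49.23 = -2.73 percentage points.

-2.73 percentage points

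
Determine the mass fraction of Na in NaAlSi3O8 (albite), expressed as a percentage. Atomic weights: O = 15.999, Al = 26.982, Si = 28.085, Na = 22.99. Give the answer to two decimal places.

Molar mass of NaAlSi3O8: 1×22.99 + 1×26.982 + 3×28.085 + 8×15.999 = 262.219 g/mol.
Mass of Na per formula unit: 1 × 22.99 = 22.990 g.
Weight fraction Na = 22.990 / 262.219 = 0.0877.

8.77 weight percent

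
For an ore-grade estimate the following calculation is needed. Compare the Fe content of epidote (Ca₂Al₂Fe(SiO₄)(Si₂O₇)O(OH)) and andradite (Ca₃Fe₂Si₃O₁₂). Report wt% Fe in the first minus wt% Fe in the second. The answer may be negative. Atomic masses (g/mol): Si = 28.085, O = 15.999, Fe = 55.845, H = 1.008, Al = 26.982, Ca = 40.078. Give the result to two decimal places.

-10.42 percentage points

M(Ca₂Al₂Fe(SiO₄)(Si₂O₇)O(OH)) = 483.215 g/mol, so wt% Fe = 55.845/483.215 × 100 = 11.56%.
M(Ca₃Fe₂Si₃O₁₂) = 508.167 g/mol, so wt% Fe = 111.690/508.167 × 100 = 21.98%.
11.56 − 21.98 = -10.42 pp.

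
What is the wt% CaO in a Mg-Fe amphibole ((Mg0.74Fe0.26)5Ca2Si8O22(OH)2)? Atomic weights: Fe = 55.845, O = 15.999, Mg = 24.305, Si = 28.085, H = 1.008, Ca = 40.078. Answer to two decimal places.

Molar mass of (Mg0.74Fe0.26)5Ca2Si8O22(OH)2 = 3.70×24.305 + 1.30×55.845 + 2×40.078 + 8×28.085 + 24×15.999 + 2×1.008 = 853.355 g/mol.
Each formula unit contains 2 Ca, equivalent to 2/1 = 2.0000 mol CaO.
M(CaO) = 1×40.078 + 1×15.999 = 56.077 g/mol.
Mass of CaO per formula unit = 2.0000 × 56.077 = 112.154 g.
CaO wt% = 112.154 / 853.355 × 100 = 13.14%.

13.14 wt%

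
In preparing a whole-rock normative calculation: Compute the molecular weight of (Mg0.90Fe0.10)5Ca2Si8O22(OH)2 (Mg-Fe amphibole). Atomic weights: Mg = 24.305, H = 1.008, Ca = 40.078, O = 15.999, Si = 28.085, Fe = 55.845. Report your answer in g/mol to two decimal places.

828.12 g/mol

The formula mass is the sum 4.50·24.305 + 0.50·55.845 + 2·40.078 + 8·28.085 + 24·15.999 + 2·1.008.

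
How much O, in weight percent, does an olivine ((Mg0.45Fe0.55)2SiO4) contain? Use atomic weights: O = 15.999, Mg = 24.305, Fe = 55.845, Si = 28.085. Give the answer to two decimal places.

36.49 weight percent

Molar mass of (Mg0.45Fe0.55)2SiO4: 0.90×24.305 + 1.10×55.845 + 1×28.085 + 4×15.999 = 175.385 g/mol.
Mass of O per formula unit: 4 × 15.999 = 63.996 g.
Weight fraction O = 63.996 / 175.385 = 0.3649.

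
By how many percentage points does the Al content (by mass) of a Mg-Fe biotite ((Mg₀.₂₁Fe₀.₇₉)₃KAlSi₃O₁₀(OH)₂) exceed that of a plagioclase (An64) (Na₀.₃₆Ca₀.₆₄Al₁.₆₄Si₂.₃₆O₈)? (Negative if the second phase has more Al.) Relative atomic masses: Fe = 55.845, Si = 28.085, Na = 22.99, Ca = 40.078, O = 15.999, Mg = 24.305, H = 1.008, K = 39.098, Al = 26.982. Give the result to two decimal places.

-10.76 percentage points

M((Mg₀.₂₁Fe₀.₇₉)₃KAlSi₃O₁₀(OH)₂) = 492.004 g/mol, so wt% Al = 26.982/492.004 × 100 = 5.48%.
M(Na₀.₃₆Ca₀.₆₄Al₁.₆₄Si₂.₃₆O₈) = 272.449 g/mol, so wt% Al = 44.250/272.449 × 100 = 16.24%.
5.48 − 16.24 = -10.76 pp.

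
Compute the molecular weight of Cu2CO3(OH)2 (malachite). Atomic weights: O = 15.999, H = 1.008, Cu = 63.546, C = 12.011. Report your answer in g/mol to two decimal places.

221.11 g/mol

Cu: 2 × 63.546 = 127.0920
C: 1 × 12.011 = 12.0110
O: 5 × 15.999 = 79.9950
H: 2 × 1.008 = 2.0160
Summing the contributions gives the formula mass.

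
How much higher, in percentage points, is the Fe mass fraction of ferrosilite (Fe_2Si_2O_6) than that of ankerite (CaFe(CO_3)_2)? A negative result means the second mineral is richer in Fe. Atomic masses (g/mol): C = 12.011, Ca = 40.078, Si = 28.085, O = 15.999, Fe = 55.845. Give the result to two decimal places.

First mineral: 111.690 g Fe in 263.854 g formula = 42.33 wt% Fe.
Second mineral: 55.845 g Fe in 215.939 g formula = 25.86 wt% Fe.
42.33% − 25.86% gives a difference of 16.47 percentage points.

16.47 percentage points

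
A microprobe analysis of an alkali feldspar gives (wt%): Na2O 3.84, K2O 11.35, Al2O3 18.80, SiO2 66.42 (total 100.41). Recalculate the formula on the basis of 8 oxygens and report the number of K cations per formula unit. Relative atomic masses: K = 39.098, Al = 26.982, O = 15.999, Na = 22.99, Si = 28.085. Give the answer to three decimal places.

0.654 K apfu

Na2O (M=61.979): mol = 0.06196; Na = 0.12392, O = 0.06196.
K2O (M=94.195): mol = 0.12049; K = 0.24098, O = 0.12049.
Al2O3 (M=101.961): mol = 0.18438; Al = 0.36876, O = 0.55314.
SiO2 (M=60.083): mol = 1.10547; Si = 1.10547, O = 2.21094.
ΣO = 2.94653; factor = 8/ΣO = 2.71506.
K apfu = 0.24098 × 2.71506 = 0.654.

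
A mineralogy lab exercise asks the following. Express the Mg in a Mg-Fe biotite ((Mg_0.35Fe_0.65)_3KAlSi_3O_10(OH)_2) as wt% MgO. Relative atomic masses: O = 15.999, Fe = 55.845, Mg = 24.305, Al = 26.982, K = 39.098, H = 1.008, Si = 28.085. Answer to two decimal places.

8.84 wt%

M((Mg_0.35Fe_0.65)_3KAlSi_3O_10(OH)_2) = 478.757 g/mol; M(MgO) = 40.304 g/mol.
Moles MgO per formula unit = 1.05 Mg ÷ 1 = 1.0500.
MgO fraction = (1.0500 × 40.304) / 478.757 = 42.319/478.757 = 0.0884.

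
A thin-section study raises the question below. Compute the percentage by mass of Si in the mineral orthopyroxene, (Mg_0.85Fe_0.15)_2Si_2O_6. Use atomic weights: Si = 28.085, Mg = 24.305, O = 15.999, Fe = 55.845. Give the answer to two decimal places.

26.72 mass %

Molar mass of (Mg_0.85Fe_0.15)_2Si_2O_6: 1.70×24.305 + 0.30×55.845 + 2×28.085 + 6×15.999 = 210.236 g/mol.
Mass of Si per formula unit: 2 × 28.085 = 56.170 g.
Weight fraction Si = 56.170 / 210.236 = 0.2672.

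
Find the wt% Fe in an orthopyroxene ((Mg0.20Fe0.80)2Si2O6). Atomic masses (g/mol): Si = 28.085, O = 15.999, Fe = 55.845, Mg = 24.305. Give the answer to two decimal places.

Formula mass = 0.40*24.305 + 1.60*55.845 + 2*28.085 + 6*15.999 = 251.238 g/mol, of which 89.352 g is Fe.
So Fe makes up 89.352/251.238 = 0.3556 of the mass, i.e. 35.56%.

35.56 wt%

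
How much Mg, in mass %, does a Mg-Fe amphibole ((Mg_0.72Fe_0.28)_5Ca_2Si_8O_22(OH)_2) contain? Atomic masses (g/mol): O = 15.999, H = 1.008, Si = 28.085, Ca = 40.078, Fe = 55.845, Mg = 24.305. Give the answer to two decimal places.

M((Mg_0.72Fe_0.28)_5Ca_2Si_8O_22(OH)_2) = 856.509 g/mol.
Mg contributes 3.60 × 24.305 = 87.498 g per mole.
87.498/856.509 = 0.1022 → 10.22%.

10.22 mass %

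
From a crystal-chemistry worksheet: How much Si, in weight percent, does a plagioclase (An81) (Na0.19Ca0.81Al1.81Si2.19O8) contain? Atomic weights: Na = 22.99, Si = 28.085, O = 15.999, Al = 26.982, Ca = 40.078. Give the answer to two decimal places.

M(Na0.19Ca0.81Al1.81Si2.19O8) = 275.167 g/mol.
Si contributes 2.19 × 28.085 = 61.506 g per mole.
61.506/275.167 = 0.2235 → 22.35%.

22.35 weight percent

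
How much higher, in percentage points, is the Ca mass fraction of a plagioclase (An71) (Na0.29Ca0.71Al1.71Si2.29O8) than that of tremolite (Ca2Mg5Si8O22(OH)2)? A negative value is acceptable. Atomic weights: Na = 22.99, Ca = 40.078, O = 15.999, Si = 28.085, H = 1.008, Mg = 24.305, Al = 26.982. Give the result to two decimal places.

0.53 percentage points

Ca in Na0.29Ca0.71Al1.71Si2.29O8: molar mass 273.568 g/mol; 0.71×40.078 = 28.455 g → 10.40 wt%.
Ca in Ca2Mg5Si8O22(OH)2: molar mass 812.353 g/mol; 2×40.078 = 80.156 g → 9.87 wt%.
Difference = 10.40 − 9.87 = 0.53 percentage points.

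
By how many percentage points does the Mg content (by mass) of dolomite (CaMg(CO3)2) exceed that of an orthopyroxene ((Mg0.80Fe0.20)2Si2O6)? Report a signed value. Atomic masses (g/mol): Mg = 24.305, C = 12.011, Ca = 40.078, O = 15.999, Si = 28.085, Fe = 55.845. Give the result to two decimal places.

-5.04 percentage points

M(CaMg(CO3)2) = 184.399 g/mol, so wt% Mg = 24.305/184.399 × 100 = 13.18%.
M((Mg0.80Fe0.20)2Si2O6) = 213.390 g/mol, so wt% Mg = 38.888/213.390 × 100 = 18.22%.
13.18 − 18.22 = -5.04 pp.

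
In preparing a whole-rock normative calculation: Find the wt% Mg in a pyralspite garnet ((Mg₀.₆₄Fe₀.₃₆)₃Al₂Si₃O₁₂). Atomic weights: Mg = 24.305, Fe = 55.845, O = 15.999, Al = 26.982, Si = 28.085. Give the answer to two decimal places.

Molar mass of (Mg₀.₆₄Fe₀.₃₆)₃Al₂Si₃O₁₂: 1.92·24.305 + 1.08·55.845 + 2·26.982 + 3·28.085 + 12·15.999 = 437.185 g/mol.
Mass of Mg per formula unit: 1.92 × 24.305 = 46.666 g.
Weight fraction Mg = 46.666 / 437.185 = 0.1067.

10.67 mass %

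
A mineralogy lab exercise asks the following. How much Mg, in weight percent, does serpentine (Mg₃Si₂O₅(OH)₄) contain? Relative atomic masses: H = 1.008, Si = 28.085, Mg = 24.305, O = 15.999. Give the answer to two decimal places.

Molar mass of Mg₃Si₂O₅(OH)₄: 3*24.305 + 2*28.085 + 9*15.999 + 4*1.008 = 277.108 g/mol.
Mass of Mg per formula unit: 3 × 24.305 = 72.915 g.
Weight fraction Mg = 72.915 / 277.108 = 0.2631.

26.31 weight percent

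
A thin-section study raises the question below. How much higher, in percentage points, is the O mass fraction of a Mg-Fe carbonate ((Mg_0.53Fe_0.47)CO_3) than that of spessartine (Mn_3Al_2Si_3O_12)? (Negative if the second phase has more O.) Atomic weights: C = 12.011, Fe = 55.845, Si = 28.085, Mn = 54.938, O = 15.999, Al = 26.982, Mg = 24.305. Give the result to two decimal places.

9.63 percentage points

O in (Mg_0.53Fe_0.47)CO_3: molar mass 99.137 g/mol; 3×15.999 = 47.997 g → 48.41 wt%.
O in Mn_3Al_2Si_3O_12: molar mass 495.021 g/mol; 12×15.999 = 191.988 g → 38.78 wt%.
Difference = 48.41 − 38.78 = 9.63 percentage points.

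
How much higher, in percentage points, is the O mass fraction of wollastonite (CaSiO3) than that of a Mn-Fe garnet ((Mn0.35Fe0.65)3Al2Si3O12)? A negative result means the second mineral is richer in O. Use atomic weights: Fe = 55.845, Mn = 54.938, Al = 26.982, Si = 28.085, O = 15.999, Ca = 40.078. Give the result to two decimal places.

First mineral: 47.997 g O in 116.160 g formula = 41.32 wt% O.
Second mineral: 191.988 g O in 496.790 g formula = 38.65 wt% O.
41.32% − 38.65% gives a difference of 2.67 percentage points.

2.67 percentage points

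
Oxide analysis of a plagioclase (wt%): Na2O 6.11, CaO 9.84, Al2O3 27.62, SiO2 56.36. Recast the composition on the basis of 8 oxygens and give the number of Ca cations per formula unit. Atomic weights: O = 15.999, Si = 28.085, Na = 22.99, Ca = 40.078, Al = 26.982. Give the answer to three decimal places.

6.11 wt% Na2O ÷ 61.979 g/mol = 0.09858 mol, giving 0.19716 Na and 0.09858 O.
9.84 wt% CaO ÷ 56.077 g/mol = 0.17547 mol, giving 0.17547 Ca and 0.17547 O.
27.62 wt% Al2O3 ÷ 101.961 g/mol = 0.27089 mol, giving 0.54178 Al and 0.81267 O.
56.36 wt% SiO2 ÷ 60.083 g/mol = 0.93804 mol, giving 0.93804 Si and 1.87608 O.
Oxygen sums to 2.96280; scaling by 8/2.96280 = 2.70015 puts the formula on 8 O.
Ca: 0.17547 × 2.70015 = 0.474 atoms per formula unit.

0.474 Ca apfu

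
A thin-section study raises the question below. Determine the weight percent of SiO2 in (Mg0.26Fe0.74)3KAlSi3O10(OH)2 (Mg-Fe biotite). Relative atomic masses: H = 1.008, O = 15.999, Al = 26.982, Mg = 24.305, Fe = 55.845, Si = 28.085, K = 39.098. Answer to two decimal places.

Molar mass of (Mg0.26Fe0.74)3KAlSi3O10(OH)2 = 0.78·24.305 + 2.22·55.845 + 1·39.098 + 1·26.982 + 3·28.085 + 12·15.999 + 2·1.008 = 487.273 g/mol.
Each formula unit contains 3 Si, equivalent to 3/1 = 3.0000 mol SiO2.
M(SiO2) = 1×28.085 + 2×15.999 = 60.083 g/mol.
Mass of SiO2 per formula unit = 3.0000 × 60.083 = 180.249 g.
SiO2 wt% = 180.249 / 487.273 × 100 = 36.99%.

36.99 wt%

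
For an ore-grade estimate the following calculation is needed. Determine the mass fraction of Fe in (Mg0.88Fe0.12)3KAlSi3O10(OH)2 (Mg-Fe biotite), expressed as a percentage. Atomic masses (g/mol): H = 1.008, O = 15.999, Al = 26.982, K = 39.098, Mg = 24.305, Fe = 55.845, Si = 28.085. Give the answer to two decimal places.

4.69 weight percent

M((Mg0.88Fe0.12)3KAlSi3O10(OH)2) = 428.608 g/mol.
Fe contributes 0.36 × 55.845 = 20.104 g per mole.
20.104/428.608 = 0.0469 → 4.69%.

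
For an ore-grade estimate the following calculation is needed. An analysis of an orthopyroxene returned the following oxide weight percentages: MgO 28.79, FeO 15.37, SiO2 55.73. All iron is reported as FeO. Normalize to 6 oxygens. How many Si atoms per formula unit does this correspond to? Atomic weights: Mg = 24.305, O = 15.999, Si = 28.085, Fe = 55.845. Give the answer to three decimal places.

1.999 Si apfu

MgO: 28.79/40.304 = 0.71432 mol → 0.71432 mol Mg, 0.71432 mol O.
FeO: 15.37/71.844 = 0.21394 mol → 0.21394 mol Fe, 0.21394 mol O.
SiO2: 55.73/60.083 = 0.92755 mol → 0.92755 mol Si, 1.85510 mol O.
Total oxygen = 2.78336 mol. Normalization factor = 6/2.78336 = 2.15567.
Si per 6 O = 0.92755 × 2.15567 = 1.999.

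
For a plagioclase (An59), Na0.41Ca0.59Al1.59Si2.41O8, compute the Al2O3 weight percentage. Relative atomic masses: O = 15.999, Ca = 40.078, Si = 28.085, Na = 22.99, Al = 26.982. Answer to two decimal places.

29.84 wt%

Formula mass = 271.650 g/mol.
1.59 Al → 0.7950 mol Al2O3 per formula unit; M(Al2O3) = 101.961, so Al2O3 mass = 81.059 g.
81.059/271.650 × 100 = 29.84 wt%.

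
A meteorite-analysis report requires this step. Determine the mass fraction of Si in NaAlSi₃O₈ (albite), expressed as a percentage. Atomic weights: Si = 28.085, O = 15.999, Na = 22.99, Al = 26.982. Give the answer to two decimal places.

32.13 mass %

Formula mass = 1*22.99 + 1*26.982 + 3*28.085 + 8*15.999 = 262.219 g/mol, of which 84.255 g is Si.
So Si makes up 84.255/262.219 = 0.3213 of the mass, i.e. 32.13%.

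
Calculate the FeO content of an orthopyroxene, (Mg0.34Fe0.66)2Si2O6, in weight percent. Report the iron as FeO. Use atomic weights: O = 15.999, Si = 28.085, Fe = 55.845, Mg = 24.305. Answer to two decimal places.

Molar mass of (Mg0.34Fe0.66)2Si2O6 = 0.68×24.305 + 1.32×55.845 + 2×28.085 + 6×15.999 = 242.407 g/mol.
Each formula unit contains 1.32 Fe, equivalent to 1.32/1 = 1.3200 mol FeO.
M(FeO) = 1×55.845 + 1×15.999 = 71.844 g/mol.
Mass of FeO per formula unit = 1.3200 × 71.844 = 94.834 g.
FeO wt% = 94.834 / 242.407 × 100 = 39.12%.

39.12 wt%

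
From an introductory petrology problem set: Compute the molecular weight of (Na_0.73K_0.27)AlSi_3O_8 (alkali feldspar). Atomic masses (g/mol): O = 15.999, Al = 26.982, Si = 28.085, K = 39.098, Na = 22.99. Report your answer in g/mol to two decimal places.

The formula mass is the sum 0.73*22.99 + 0.27*39.098 + 1*26.982 + 3*28.085 + 8*15.999.

266.57 g/mol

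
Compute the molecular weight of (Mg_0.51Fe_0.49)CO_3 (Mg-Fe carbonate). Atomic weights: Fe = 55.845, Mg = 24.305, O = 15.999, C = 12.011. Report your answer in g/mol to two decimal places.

The formula mass is the sum 0.51(24.305) + 0.49(55.845) + 1(12.011) + 3(15.999).

99.77 g/mol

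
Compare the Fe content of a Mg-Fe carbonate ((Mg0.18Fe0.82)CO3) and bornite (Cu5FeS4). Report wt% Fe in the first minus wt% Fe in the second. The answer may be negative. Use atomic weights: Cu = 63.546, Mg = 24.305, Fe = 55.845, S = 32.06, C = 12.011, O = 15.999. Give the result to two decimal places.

30.43 percentage points

First mineral: 45.793 g Fe in 110.176 g formula = 41.56 wt% Fe.
Second mineral: 55.845 g Fe in 501.815 g formula = 11.13 wt% Fe.
41.56% − 11.13% gives a difference of 30.43 percentage points.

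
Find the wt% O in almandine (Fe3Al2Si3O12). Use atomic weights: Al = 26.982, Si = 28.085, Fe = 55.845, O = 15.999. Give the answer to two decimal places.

38.57 mass %

M(Fe3Al2Si3O12) = 497.742 g/mol.
O contributes 12 × 15.999 = 191.988 g per mole.
191.988/497.742 = 0.3857 → 38.57%.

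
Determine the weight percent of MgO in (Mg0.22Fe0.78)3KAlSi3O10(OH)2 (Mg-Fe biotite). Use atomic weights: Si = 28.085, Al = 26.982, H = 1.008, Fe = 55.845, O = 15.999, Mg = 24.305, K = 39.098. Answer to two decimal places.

Molar mass of (Mg0.22Fe0.78)3KAlSi3O10(OH)2 = 0.66·24.305 + 2.34·55.845 + 1·39.098 + 1·26.982 + 3·28.085 + 12·15.999 + 2·1.008 = 491.058 g/mol.
Each formula unit contains 0.66 Mg, equivalent to 0.66/1 = 0.6600 mol MgO.
M(MgO) = 1×24.305 + 1×15.999 = 40.304 g/mol.
Mass of MgO per formula unit = 0.6600 × 40.304 = 26.601 g.
MgO wt% = 26.601 / 491.058 × 100 = 5.42%.

5.42 wt%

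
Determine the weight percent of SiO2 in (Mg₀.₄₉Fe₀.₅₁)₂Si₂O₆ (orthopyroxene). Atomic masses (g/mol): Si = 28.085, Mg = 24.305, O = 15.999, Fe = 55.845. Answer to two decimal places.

M((Mg₀.₄₉Fe₀.₅₁)₂Si₂O₆) = 232.945 g/mol; M(SiO2) = 60.083 g/mol.
Moles SiO2 per formula unit = 2 Si ÷ 1 = 2.0000.
SiO2 fraction = (2.0000 × 60.083) / 232.945 = 120.166/232.945 = 0.5159.

51.59 wt%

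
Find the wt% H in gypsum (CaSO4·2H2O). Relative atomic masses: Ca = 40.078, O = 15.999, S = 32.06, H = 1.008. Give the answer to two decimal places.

Formula mass = 1*40.078 + 1*32.06 + 6*15.999 + 4*1.008 = 172.164 g/mol, of which 4.032 g is H.
So H makes up 4.032/172.164 = 0.0234 of the mass, i.e. 2.34%.

2.34 weight percent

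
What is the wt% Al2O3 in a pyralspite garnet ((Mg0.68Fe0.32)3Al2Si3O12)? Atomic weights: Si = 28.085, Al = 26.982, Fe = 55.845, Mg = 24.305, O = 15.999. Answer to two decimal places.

Formula mass = 433.400 g/mol.
2 Al → 1.0000 mol Al2O3 per formula unit; M(Al2O3) = 101.961, so Al2O3 mass = 101.961 g.
101.961/433.400 × 100 = 23.53 wt%.

23.53 wt%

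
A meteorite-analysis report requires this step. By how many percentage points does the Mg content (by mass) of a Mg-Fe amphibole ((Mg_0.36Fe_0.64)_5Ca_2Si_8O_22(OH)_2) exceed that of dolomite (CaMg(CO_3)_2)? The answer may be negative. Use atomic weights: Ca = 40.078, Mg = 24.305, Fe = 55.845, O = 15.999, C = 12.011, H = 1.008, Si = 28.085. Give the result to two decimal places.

-8.39 percentage points

Mg in (Mg_0.36Fe_0.64)_5Ca_2Si_8O_22(OH)_2: molar mass 913.281 g/mol; 1.80×24.305 = 43.749 g → 4.79 wt%.
Mg in CaMg(CO_3)_2: molar mass 184.399 g/mol; 1×24.305 = 24.305 g → 13.18 wt%.
Difference = 4.79 − 13.18 = -8.39 percentage points.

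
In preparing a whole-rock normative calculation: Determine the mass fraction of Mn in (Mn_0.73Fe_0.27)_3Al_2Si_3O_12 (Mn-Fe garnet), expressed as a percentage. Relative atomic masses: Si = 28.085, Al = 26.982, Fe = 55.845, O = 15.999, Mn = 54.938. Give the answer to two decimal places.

Formula mass = 2.19*54.938 + 0.81*55.845 + 2*26.982 + 3*28.085 + 12*15.999 = 495.756 g/mol, of which 120.314 g is Mn.
So Mn makes up 120.314/495.756 = 0.2427 of the mass, i.e. 24.27%.

24.27 weight percent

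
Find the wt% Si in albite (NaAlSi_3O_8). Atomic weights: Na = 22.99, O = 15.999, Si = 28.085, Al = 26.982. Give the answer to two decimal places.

32.13 wt%

Formula mass = 1×22.99 + 1×26.982 + 3×28.085 + 8×15.999 = 262.219 g/mol, of which 84.255 g is Si.
So Si makes up 84.255/262.219 = 0.3213 of the mass, i.e. 32.13%.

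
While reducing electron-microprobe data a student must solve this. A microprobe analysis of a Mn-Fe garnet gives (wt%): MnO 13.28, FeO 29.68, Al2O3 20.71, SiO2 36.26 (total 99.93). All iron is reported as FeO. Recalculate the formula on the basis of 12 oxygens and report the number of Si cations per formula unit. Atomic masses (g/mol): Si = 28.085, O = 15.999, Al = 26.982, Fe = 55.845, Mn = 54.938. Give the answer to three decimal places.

MnO (M=70.937): mol = 0.18721; Mn = 0.18721, O = 0.18721.
FeO (M=71.844): mol = 0.41312; Fe = 0.41312, O = 0.41312.
Al2O3 (M=101.961): mol = 0.20312; Al = 0.40624, O = 0.60936.
SiO2 (M=60.083): mol = 0.60350; Si = 0.60350, O = 1.20700.
ΣO = 2.41669; factor = 12/ΣO = 4.96547.
Si apfu = 0.60350 × 4.96547 = 2.997.

2.997 Si apfu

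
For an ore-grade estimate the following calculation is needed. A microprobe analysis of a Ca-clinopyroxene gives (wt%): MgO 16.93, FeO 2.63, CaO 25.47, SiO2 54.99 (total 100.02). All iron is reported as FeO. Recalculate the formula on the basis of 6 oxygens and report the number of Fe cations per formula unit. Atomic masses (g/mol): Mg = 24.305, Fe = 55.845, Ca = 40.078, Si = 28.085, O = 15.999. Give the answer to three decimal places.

0.080 Fe apfu

MgO (M=40.304): mol = 0.42006; Mg = 0.42006, O = 0.42006.
FeO (M=71.844): mol = 0.03661; Fe = 0.03661, O = 0.03661.
CaO (M=56.077): mol = 0.45420; Ca = 0.45420, O = 0.45420.
SiO2 (M=60.083): mol = 0.91523; Si = 0.91523, O = 1.83046.
ΣO = 2.74133; factor = 6/ΣO = 2.18872.
Fe apfu = 0.03661 × 2.18872 = 0.080.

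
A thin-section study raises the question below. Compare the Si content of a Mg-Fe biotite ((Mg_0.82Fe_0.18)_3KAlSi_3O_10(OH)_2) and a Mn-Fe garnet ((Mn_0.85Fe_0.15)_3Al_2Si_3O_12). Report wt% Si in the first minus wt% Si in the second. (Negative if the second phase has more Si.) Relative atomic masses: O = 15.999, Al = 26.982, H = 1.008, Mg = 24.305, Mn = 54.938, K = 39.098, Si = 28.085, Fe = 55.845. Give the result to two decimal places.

2.39 percentage points

Si in (Mg_0.82Fe_0.18)_3KAlSi_3O_10(OH)_2: molar mass 434.286 g/mol; 3×28.085 = 84.255 g → 19.40 wt%.
Si in (Mn_0.85Fe_0.15)_3Al_2Si_3O_12: molar mass 495.429 g/mol; 3×28.085 = 84.255 g → 17.01 wt%.
Difference = 19.40 − 17.01 = 2.39 percentage points.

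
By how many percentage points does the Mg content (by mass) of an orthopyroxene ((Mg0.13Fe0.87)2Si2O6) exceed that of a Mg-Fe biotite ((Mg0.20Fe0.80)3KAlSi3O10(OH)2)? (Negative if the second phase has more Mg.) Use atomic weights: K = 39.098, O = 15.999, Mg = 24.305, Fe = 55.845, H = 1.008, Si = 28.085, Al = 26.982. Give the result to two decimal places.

M((Mg0.13Fe0.87)2Si2O6) = 255.654 g/mol, so wt% Mg = 6.319/255.654 × 100 = 2.47%.
M((Mg0.20Fe0.80)3KAlSi3O10(OH)2) = 492.950 g/mol, so wt% Mg = 14.583/492.950 × 100 = 2.96%.
2.47 − 2.96 = -0.49 pp.

-0.49 percentage points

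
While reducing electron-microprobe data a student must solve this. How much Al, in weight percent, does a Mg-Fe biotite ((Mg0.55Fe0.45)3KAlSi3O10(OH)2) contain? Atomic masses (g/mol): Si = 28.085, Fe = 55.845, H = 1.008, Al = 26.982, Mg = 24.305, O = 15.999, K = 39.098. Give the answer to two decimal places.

5.87 weight percent

Molar mass of (Mg0.55Fe0.45)3KAlSi3O10(OH)2: 1.65·24.305 + 1.35·55.845 + 1·39.098 + 1·26.982 + 3·28.085 + 12·15.999 + 2·1.008 = 459.833 g/mol.
Mass of Al per formula unit: 1 × 26.982 = 26.982 g.
Weight fraction Al = 26.982 / 459.833 = 0.0587.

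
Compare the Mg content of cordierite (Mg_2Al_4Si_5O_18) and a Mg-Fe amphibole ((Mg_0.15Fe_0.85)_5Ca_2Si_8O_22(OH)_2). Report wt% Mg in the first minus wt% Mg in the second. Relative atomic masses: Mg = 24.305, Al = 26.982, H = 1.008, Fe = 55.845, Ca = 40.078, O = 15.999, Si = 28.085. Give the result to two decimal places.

First mineral: 48.610 g Mg in 584.945 g formula = 8.31 wt% Mg.
Second mineral: 18.229 g Mg in 946.398 g formula = 1.93 wt% Mg.
8.31% − 1.93% gives a difference of 6.38 percentage points.

6.38 percentage points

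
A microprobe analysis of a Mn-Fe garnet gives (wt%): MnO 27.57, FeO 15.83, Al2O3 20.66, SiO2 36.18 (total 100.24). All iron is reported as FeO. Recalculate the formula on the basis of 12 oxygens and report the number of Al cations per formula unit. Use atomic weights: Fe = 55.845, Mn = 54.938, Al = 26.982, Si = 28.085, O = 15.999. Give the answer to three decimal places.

2.009 Al apfu

MnO (M=70.937): mol = 0.38865; Mn = 0.38865, O = 0.38865.
FeO (M=71.844): mol = 0.22034; Fe = 0.22034, O = 0.22034.
Al2O3 (M=101.961): mol = 0.20263; Al = 0.40526, O = 0.60789.
SiO2 (M=60.083): mol = 0.60217; Si = 0.60217, O = 1.20434.
ΣO = 2.42122; factor = 12/ΣO = 4.95618.
Al apfu = 0.40526 × 4.95618 = 2.009.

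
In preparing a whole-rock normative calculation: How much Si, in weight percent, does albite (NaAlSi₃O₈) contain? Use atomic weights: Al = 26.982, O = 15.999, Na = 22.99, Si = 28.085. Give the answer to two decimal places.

M(NaAlSi₃O₈) = 262.219 g/mol.
Si contributes 3 × 28.085 = 84.255 g per mole.
84.255/262.219 = 0.3213 → 32.13%.

32.13 weight percent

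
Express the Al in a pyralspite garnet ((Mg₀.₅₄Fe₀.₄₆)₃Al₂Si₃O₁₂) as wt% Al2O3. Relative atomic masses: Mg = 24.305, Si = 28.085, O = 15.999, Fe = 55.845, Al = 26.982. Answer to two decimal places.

22.83 wt%

Molar mass of (Mg₀.₅₄Fe₀.₄₆)₃Al₂Si₃O₁₂ = 1.62×24.305 + 1.38×55.845 + 2×26.982 + 3×28.085 + 12×15.999 = 446.647 g/mol.
Each formula unit contains 2 Al, equivalent to 2/2 = 1.0000 mol Al2O3.
M(Al2O3) = 2×26.982 + 3×15.999 = 101.961 g/mol.
Mass of Al2O3 per formula unit = 1.0000 × 101.961 = 101.961 g.
Al2O3 wt% = 101.961 / 446.647 × 100 = 22.83%.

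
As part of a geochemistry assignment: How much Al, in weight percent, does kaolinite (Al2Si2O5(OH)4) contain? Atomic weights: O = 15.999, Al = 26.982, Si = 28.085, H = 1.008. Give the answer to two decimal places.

20.90 weight percent

Formula mass = 2·26.982 + 2·28.085 + 9·15.999 + 4·1.008 = 258.157 g/mol, of which 53.964 g is Al.
So Al makes up 53.964/258.157 = 0.2090 of the mass, i.e. 20.90%.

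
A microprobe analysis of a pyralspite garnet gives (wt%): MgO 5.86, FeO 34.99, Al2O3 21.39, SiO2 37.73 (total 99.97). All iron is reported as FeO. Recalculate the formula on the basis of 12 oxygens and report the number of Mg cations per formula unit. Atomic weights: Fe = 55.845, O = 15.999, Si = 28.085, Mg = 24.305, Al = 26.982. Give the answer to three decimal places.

0.693 Mg apfu

MgO (M=40.304): mol = 0.14539; Mg = 0.14539, O = 0.14539.
FeO (M=71.844): mol = 0.48703; Fe = 0.48703, O = 0.48703.
Al2O3 (M=101.961): mol = 0.20979; Al = 0.41958, O = 0.62937.
SiO2 (M=60.083): mol = 0.62796; Si = 0.62796, O = 1.25592.
ΣO = 2.51771; factor = 12/ΣO = 4.76624.
Mg apfu = 0.14539 × 4.76624 = 0.693.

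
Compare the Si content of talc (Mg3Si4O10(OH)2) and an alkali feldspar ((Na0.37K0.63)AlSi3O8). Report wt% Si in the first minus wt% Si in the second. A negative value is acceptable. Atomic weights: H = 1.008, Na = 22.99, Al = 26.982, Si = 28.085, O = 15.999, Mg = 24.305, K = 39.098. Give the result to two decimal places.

-1.31 percentage points

M(Mg3Si4O10(OH)2) = 379.259 g/mol, so wt% Si = 112.340/379.259 × 100 = 29.62%.
M((Na0.37K0.63)AlSi3O8) = 272.367 g/mol, so wt% Si = 84.255/272.367 × 100 = 30.93%.
29.62 − 30.93 = -1.31 pp.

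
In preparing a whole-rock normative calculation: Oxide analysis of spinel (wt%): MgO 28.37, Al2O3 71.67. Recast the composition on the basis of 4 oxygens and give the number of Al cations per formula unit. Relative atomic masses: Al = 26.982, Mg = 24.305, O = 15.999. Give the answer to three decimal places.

1.999 Al apfu

MgO: 28.37/40.304 = 0.70390 mol → 0.70390 mol Mg, 0.70390 mol O.
Al2O3: 71.67/101.961 = 0.70292 mol → 1.40584 mol Al, 2.10876 mol O.
Total oxygen = 2.81266 mol. Normalization factor = 4/2.81266 = 1.42214.
Al per 4 O = 1.40584 × 1.42214 = 1.999.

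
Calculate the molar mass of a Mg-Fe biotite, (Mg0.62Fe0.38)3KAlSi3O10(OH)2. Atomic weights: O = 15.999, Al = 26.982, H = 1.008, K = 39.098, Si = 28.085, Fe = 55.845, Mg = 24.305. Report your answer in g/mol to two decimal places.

453.21 g/mol

M = 1.86×24.305 + 1.14×55.845 + 1×39.098 + 1×26.982 + 3×28.085 + 12×15.999 + 2×1.008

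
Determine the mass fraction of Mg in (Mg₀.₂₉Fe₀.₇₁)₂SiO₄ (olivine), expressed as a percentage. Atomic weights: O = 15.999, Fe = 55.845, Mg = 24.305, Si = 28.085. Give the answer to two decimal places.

Molar mass of (Mg₀.₂₉Fe₀.₇₁)₂SiO₄: 0.58×24.305 + 1.42×55.845 + 1×28.085 + 4×15.999 = 185.478 g/mol.
Mass of Mg per formula unit: 0.58 × 24.305 = 14.097 g.
Weight fraction Mg = 14.097 / 185.478 = 0.0760.

7.60 mass %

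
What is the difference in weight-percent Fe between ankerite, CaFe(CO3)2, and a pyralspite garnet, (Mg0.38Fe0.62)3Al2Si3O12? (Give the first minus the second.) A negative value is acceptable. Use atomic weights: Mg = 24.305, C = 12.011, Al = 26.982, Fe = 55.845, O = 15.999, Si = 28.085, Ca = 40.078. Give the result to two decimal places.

Fe in CaFe(CO3)2: molar mass 215.939 g/mol; 1×55.845 = 55.845 g → 25.86 wt%.
Fe in (Mg0.38Fe0.62)3Al2Si3O12: molar mass 461.786 g/mol; 1.86×55.845 = 103.872 g → 22.49 wt%.
Difference = 25.86 − 22.49 = 3.37 percentage points.

3.37 percentage points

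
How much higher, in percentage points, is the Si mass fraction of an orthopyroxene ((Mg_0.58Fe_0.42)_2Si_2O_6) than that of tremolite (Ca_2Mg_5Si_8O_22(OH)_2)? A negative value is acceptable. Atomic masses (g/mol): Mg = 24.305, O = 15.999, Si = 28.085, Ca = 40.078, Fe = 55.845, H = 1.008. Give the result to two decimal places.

-2.94 percentage points

First mineral: 56.170 g Si in 227.268 g formula = 24.72 wt% Si.
Second mineral: 224.680 g Si in 812.353 g formula = 27.66 wt% Si.
24.72% − 27.66% gives a difference of -2.94 percentage points.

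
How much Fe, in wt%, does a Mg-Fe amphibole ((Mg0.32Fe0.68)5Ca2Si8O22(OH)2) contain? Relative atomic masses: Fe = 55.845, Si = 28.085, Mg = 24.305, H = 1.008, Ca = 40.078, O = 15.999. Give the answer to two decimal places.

20.65 wt%

M((Mg0.32Fe0.68)5Ca2Si8O22(OH)2) = 919.589 g/mol.
Fe contributes 3.40 × 55.845 = 189.873 g per mole.
189.873/919.589 = 0.2065 → 20.65%.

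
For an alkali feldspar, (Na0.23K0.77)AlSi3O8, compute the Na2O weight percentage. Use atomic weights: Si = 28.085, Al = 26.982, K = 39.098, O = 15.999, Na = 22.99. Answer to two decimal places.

2.60 wt%

M((Na0.23K0.77)AlSi3O8) = 274.622 g/mol; M(Na2O) = 61.979 g/mol.
Moles Na2O per formula unit = 0.23 Na ÷ 2 = 0.1150.
Na2O fraction = (0.1150 × 61.979) / 274.622 = 7.128/274.622 = 0.0260.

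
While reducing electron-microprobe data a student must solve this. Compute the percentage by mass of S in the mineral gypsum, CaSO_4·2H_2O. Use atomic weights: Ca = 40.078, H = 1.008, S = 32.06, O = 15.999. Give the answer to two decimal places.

Formula mass = 1·40.078 + 1·32.06 + 6·15.999 + 4·1.008 = 172.164 g/mol, of which 32.060 g is S.
So S makes up 32.060/172.164 = 0.1862 of the mass, i.e. 18.62%.

18.62 weight percent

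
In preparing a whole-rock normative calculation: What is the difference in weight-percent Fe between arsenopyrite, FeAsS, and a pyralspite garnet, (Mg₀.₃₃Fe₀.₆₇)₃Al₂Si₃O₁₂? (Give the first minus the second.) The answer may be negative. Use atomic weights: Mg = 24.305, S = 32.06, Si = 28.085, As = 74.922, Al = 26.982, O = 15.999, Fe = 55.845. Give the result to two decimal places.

First mineral: 55.845 g Fe in 162.827 g formula = 34.30 wt% Fe.
Second mineral: 112.248 g Fe in 466.517 g formula = 24.06 wt% Fe.
34.30% − 24.06% gives a difference of 10.24 percentage points.

10.24 percentage points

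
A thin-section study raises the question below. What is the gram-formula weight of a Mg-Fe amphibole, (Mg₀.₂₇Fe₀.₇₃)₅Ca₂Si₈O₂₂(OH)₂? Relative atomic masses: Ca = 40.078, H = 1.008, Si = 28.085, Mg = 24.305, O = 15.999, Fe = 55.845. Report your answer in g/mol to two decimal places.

M = 1.35×24.305 + 3.65×55.845 + 2×40.078 + 8×28.085 + 24×15.999 + 2×1.008

927.47 g/mol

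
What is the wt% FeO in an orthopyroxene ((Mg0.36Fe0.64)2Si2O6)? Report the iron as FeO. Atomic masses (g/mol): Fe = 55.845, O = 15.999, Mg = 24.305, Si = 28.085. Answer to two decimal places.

M((Mg0.36Fe0.64)2Si2O6) = 241.145 g/mol; M(FeO) = 71.844 g/mol.
Moles FeO per formula unit = 1.28 Fe ÷ 1 = 1.2800.
FeO fraction = (1.2800 × 71.844) / 241.145 = 91.960/241.145 = 0.3813.

38.13 wt%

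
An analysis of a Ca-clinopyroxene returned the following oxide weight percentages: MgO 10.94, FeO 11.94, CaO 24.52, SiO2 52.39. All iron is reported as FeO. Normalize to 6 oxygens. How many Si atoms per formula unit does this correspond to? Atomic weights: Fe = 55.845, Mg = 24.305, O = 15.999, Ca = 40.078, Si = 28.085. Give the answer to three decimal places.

1.998 Si apfu

MgO (M=40.304): mol = 0.27144; Mg = 0.27144, O = 0.27144.
FeO (M=71.844): mol = 0.16619; Fe = 0.16619, O = 0.16619.
CaO (M=56.077): mol = 0.43726; Ca = 0.43726, O = 0.43726.
SiO2 (M=60.083): mol = 0.87196; Si = 0.87196, O = 1.74392.
ΣO = 2.61881; factor = 6/ΣO = 2.29112.
Si apfu = 0.87196 × 2.29112 = 1.998.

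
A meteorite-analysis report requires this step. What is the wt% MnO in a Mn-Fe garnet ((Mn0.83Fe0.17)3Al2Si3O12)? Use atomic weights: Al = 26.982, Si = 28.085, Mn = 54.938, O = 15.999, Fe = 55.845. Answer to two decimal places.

35.65 wt%

Formula mass = 495.484 g/mol.
2.49 Mn → 2.4900 mol MnO per formula unit; M(MnO) = 70.937, so MnO mass = 176.633 g.
176.633/495.484 × 100 = 35.65 wt%.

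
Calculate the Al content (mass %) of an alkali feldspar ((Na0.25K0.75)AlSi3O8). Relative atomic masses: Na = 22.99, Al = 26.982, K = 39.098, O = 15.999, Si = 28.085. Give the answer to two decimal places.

9.84 mass %

M((Na0.25K0.75)AlSi3O8) = 274.300 g/mol.
Al contributes 1 × 26.982 = 26.982 g per mole.
26.982/274.300 = 0.0984 → 9.84%.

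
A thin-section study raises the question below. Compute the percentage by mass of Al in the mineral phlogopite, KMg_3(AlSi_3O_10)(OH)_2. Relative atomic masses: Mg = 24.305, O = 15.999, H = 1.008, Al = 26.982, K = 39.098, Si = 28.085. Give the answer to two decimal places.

M(KMg_3(AlSi_3O_10)(OH)_2) = 417.254 g/mol.
Al contributes 1 × 26.982 = 26.982 g per mole.
26.982/417.254 = 0.0647 → 6.47%.

6.47 weight percent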